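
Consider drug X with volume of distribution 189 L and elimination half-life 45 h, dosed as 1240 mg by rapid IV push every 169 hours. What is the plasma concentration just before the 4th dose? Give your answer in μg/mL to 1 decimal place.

f = (1/2)^(τ/t½) = (1/2)^(169/45) ≈ 0.0740.
C₀ = D/Vd = 1240/189 ≈ 6.561 μg/mL.
Before the 4th dose, 3 doses have been given. Superposition: Cmin = C₀·(f + f² + … + f^3).
≈ 6.561 × (0.0740 + 0.0055 + 0.0004) ≈ 6.561 × 0.0799 ≈ 0.524 μg/mL.

0.5 μg/mL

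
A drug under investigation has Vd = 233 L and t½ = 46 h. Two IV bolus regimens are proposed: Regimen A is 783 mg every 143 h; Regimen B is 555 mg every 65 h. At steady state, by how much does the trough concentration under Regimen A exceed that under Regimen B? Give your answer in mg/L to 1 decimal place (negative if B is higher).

-1.0 mg/L

Regimen A: f = (1/2)^(143/46) ≈ 0.1159; Cmin,ss = (783/233)·f/(1−f) ≈ 0.441 mg/L.
Regimen B: f = (1/2)^(65/46) ≈ 0.3755; Cmin,ss = (555/233)·f/(1−f) ≈ 1.432 mg/L.
Difference ≈ 0.441 − 1.432 ≈ -0.991 mg/L.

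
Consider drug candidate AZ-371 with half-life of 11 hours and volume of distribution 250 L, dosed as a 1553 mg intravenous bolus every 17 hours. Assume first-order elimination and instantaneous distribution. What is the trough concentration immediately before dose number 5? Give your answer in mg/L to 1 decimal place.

f = (1/2)^(τ/t½) = (1/2)^(17/11) ≈ 0.3426.
C₀ = D/Vd = 1553/250 ≈ 6.212 mg/L.
Before the 5th dose, 4 doses have been given. Superposition: Cmin = C₀·(f + f² + … + f^4).
≈ 6.212 × (0.3426 + 0.1174 + 0.0402 + 0.0138) ≈ 6.212 × 0.5140 ≈ 3.193 mg/L.

3.2 mg/L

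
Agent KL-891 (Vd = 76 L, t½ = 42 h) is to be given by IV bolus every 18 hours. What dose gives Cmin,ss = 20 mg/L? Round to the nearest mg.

526 mg

τ/t½ = 18/42 ≈ 0.42857, so f = (1/2)^(18/42) ≈ 0.742997.
Cmin,ss = (D/Vd)·f/(1−f), so D = Cmin,ss·Vd·(1−f)/f.
D = 20 × 76 × (1−f)/f ≈ 20 × 76 × 0.34590 ≈ 525.77 mg.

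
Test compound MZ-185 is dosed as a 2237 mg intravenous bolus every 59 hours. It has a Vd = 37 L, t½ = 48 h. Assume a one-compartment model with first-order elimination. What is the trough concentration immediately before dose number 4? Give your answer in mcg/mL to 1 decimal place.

41.5 mcg/mL

f = (1/2)^(τ/t½) = (1/2)^(59/48) ≈ 0.4266.
C₀ = D/Vd = 2237/37 ≈ 60.459 mcg/mL.
Before the 4th dose, 3 doses have been given. Superposition: Cmin = C₀·(f + f² + … + f^3).
≈ 60.459 × (0.4266 + 0.1820 + 0.0776) ≈ 60.459 × 0.6862 ≈ 41.487 mcg/mL.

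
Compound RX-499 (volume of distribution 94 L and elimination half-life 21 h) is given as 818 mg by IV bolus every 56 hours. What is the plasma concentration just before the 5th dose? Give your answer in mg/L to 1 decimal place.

1.6 mg/L

f = (1/2)^(τ/t½) = (1/2)^(56/21) ≈ 0.1575.
C₀ = D/Vd = 818/94 ≈ 8.702 mg/L.
Before the 5th dose, 4 doses have been given. Superposition: Cmin = C₀·(f + f² + … + f^4).
≈ 8.702 × (0.1575 + 0.0248 + 0.0039 + 0.0006) ≈ 8.702 × 0.1868 ≈ 1.626 mg/L.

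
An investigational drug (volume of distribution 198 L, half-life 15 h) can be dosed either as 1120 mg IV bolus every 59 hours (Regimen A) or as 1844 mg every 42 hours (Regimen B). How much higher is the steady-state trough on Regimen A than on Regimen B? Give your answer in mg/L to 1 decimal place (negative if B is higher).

Regimen A: f = (1/2)^(59/15) ≈ 0.0655; Cmin,ss = (1120/198)·f/(1−f) ≈ 0.396 mg/L.
Regimen B: f = (1/2)^(42/15) ≈ 0.1436; Cmin,ss = (1844/198)·f/(1−f) ≈ 1.562 mg/L.
Difference ≈ 0.396 − 1.562 ≈ -1.166 mg/L.

-1.2 mg/L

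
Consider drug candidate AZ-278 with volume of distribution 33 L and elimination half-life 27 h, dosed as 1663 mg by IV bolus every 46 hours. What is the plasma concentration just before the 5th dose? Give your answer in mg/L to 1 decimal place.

f = (1/2)^(τ/t½) = (1/2)^(46/27) ≈ 0.3070.
C₀ = D/Vd = 1663/33 ≈ 50.394 mg/L.
Before the 5th dose, 4 doses have been given. Superposition: Cmin = C₀·(f + f² + … + f^4).
≈ 50.394 × (0.3070 + 0.0942 + 0.0289 + 0.0089) ≈ 50.394 × 0.4390 ≈ 22.123 mg/L.

22.1 mg/L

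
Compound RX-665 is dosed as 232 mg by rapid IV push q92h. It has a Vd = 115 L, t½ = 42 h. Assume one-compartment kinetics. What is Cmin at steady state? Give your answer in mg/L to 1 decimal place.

0.6 mg/L

Over one 92-h interval, 92/42 ≈ 2.1905 half-lives elapse, leaving f ≈ 0.2191 of each dose.
Accumulation ratio R = 1/(1 − f) ≈ 1/0.7809 ≈ 1.2806.
Single-dose peak C₀ = D/Vd = 232/115 ≈ 2.017 mg/L.
Steady-state peak Cmax,ss = C₀·R ≈ 2.017 × 1.2806 ≈ 2.583 mg/L.
One interval later, Cmin,ss = Cmax,ss·e^(−kτ) ≈ 2.583 × 0.2191 ≈ 0.566 mg/L.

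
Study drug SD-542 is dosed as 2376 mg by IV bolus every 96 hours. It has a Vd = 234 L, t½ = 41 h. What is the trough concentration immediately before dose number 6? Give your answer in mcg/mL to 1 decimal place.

f = (1/2)^(τ/t½) = (1/2)^(96/41) ≈ 0.1973.
C₀ = D/Vd = 2376/234 ≈ 10.154 mcg/mL.
Before the 6th dose, 5 doses have been given. Superposition: Cmin = C₀·(f + f² + … + f^5).
≈ 10.154 × (0.1973 + 0.0389 + 0.0077 + 0.0015 + 0.0003) ≈ 10.154 × 0.2457 ≈ 2.495 mcg/mL.

2.5 mcg/mL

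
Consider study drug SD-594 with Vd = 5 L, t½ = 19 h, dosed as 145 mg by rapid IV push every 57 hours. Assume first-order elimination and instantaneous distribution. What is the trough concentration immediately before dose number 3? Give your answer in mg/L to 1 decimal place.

4.1 mg/L

f = (1/2)^(τ/t½) = (1/2)^(57/19) ≈ 0.1250.
C₀ = D/Vd = 145/5 ≈ 29.000 mg/L.
Before the 3rd dose, 2 doses have been given. Superposition: Cmin = C₀·(f + f²).
≈ 29.000 × (0.1250 + 0.0156) ≈ 29.000 × 0.1406 ≈ 4.077 mg/L.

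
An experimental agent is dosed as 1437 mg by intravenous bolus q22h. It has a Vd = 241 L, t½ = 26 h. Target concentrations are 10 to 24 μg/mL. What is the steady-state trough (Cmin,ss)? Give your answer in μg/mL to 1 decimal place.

k = ln2/t½ = ln2/26 ≈ 0.026660 h⁻¹; fraction remaining f = e^(−kτ) = e^(−0.026660×22) ≈ 0.5563.
At steady state, accumulation factor R = 1/(1 − e^(−kτ)) ≈ 2.2538.
Each bolus raises the concentration by D/Vd = 1437/241 ≈ 5.963 μg/mL.
Steady-state peak Cmax,ss = C₀·R ≈ 5.963 × 2.2538 ≈ 13.439 μg/mL.
Steady-state trough Cmin,ss = Cmax,ss·f ≈ 13.439 × 0.5563 ≈ 7.476 μg/mL.
Trough 7.5 μg/mL vs MEC 10 μg/mL: subtherapeutic.

7.5 μg/mL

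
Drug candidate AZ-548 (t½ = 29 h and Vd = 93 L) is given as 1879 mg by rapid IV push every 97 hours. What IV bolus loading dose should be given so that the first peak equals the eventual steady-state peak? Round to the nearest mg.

f = (1/2)^(97/29) ≈ 0.098425; accumulation ratio R = 1/(1−f) ≈ 1.10917.
Loading dose to hit Cmax,ss on first dose: D_load = D_maint·R ≈ 1879 × 1.10917 ≈ 2084.13 mg.

2084 mg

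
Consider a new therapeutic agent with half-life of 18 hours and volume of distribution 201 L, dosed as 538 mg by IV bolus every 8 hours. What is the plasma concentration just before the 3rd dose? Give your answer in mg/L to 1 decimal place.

f = (1/2)^(τ/t½) = (1/2)^(8/18) ≈ 0.7349.
C₀ = D/Vd = 538/201 ≈ 2.677 mg/L.
Before the 3rd dose, 2 doses have been given. Superposition: Cmin = C₀·(f + f²).
≈ 2.677 × (0.7349 + 0.5401) ≈ 2.677 × 1.2750 ≈ 3.413 mg/L.

3.4 mg/L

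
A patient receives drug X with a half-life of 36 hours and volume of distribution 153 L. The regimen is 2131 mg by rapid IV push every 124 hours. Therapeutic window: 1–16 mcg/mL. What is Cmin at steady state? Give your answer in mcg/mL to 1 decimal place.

k = ln2/t½ = ln2/36 ≈ 0.019254 h⁻¹; fraction remaining f = e^(−kτ) = e^(−0.019254×124) ≈ 0.0919.
Accumulation ratio R = 1/(1 − f) ≈ 1/0.9081 ≈ 1.1012.
Single-dose peak C₀ = D/Vd = 2131/153 ≈ 13.928 mcg/mL.
Steady-state peak Cmax,ss = C₀·R ≈ 13.928 × 1.1012 ≈ 15.338 mcg/mL.
One interval later, Cmin,ss = Cmax,ss·e^(−kτ) ≈ 15.338 × 0.0919 ≈ 1.410 mcg/mL.
Trough 1.4 mcg/mL vs MEC 1 mcg/mL: adequate.

1.4 mcg/mL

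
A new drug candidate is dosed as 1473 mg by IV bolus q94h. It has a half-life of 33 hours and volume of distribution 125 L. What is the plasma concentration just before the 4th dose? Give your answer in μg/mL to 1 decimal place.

1.9 μg/mL

f = (1/2)^(τ/t½) = (1/2)^(94/33) ≈ 0.1388.
C₀ = D/Vd = 1473/125 ≈ 11.784 μg/mL.
Before the 4th dose, 3 doses have been given. Superposition: Cmin = C₀·(f + f² + … + f^3).
≈ 11.784 × (0.1388 + 0.0193 + 0.0027) ≈ 11.784 × 0.1608 ≈ 1.895 μg/mL.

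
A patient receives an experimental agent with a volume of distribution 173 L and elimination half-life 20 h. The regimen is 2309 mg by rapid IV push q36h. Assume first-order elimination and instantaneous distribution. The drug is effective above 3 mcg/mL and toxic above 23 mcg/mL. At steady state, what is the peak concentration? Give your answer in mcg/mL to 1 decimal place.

Over one 36-h interval, 36/20 ≈ 1.8 half-lives elapse, leaving f ≈ 0.2872 of each dose.
Accumulation ratio R = 1/(1 − f) ≈ 1/0.7128 ≈ 1.4029.
Each bolus raises the concentration by D/Vd = 2309/173 ≈ 13.347 mcg/mL.
Steady-state peak Cmax,ss = C₀·R ≈ 13.347 × 1.4029 ≈ 18.725 mcg/mL.
Peak 18.7 mcg/mL vs MTC 23 mcg/mL: below toxic threshold.

18.7 mcg/mL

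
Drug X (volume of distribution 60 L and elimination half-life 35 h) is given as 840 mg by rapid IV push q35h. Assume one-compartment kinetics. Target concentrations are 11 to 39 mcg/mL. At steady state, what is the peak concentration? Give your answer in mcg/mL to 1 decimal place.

τ = 35 h = 1 half-life, so f = (1/2)^1 = 0.5.
Accumulation ratio R = 1/(1 − f) = 1/0.5 = 2/1.
Single-dose peak C₀ = D/Vd = 840/60 = 14 mcg/mL.
Steady-state peak Cmax,ss = C₀·R = 14 × 2/1 ≈ 28.000 mcg/mL.
Peak 28.0 mcg/mL vs MTC 39 mcg/mL: below toxic threshold.

28.0 mcg/mL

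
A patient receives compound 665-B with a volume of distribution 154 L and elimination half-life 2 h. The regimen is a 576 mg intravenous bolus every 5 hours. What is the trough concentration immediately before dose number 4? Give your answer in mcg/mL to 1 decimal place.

f = (1/2)^(τ/t½) = (1/2)^(5/2) ≈ 0.1768.
C₀ = D/Vd = 576/154 ≈ 3.740 mcg/mL.
Before the 4th dose, 3 doses have been given. Superposition: Cmin = C₀·(f + f² + … + f^3).
≈ 3.740 × (0.1768 + 0.0313 + 0.0055) ≈ 3.740 × 0.2136 ≈ 0.799 mcg/mL.

0.8 mcg/mL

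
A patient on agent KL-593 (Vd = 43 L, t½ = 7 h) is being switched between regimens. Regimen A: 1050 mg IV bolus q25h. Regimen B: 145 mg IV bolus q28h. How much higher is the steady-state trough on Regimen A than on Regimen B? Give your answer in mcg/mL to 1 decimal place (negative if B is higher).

2.0 mcg/mL

Regimen A: f = (1/2)^(25/7) ≈ 0.0841; Cmin,ss = (1050/43)·f/(1−f) ≈ 2.242 mcg/mL.
Regimen B: f = (1/2)^(28/7) ≈ 0.0625; Cmin,ss = (145/43)·f/(1−f) ≈ 0.225 mcg/mL.
Difference ≈ 2.242 − 0.225 ≈ 2.017 mcg/mL.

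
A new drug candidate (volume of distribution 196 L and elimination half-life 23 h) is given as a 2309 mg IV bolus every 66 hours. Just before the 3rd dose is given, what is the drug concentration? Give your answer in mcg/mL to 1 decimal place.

1.8 mcg/mL

f = (1/2)^(τ/t½) = (1/2)^(66/23) ≈ 0.1368.
C₀ = D/Vd = 2309/196 ≈ 11.781 mcg/mL.
Before the 3rd dose, 2 doses have been given. Superposition: Cmin = C₀·(f + f²).
≈ 11.781 × (0.1368 + 0.0187) ≈ 11.781 × 0.1555 ≈ 1.832 mcg/mL.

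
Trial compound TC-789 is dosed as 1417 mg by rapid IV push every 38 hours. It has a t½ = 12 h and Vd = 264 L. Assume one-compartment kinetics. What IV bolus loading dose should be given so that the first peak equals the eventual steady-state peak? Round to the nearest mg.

1595 mg

f = (1/2)^(38/12) ≈ 0.111362; accumulation ratio R = 1/(1−f) ≈ 1.12532.
Loading dose to hit Cmax,ss on first dose: D_load = D_maint·R ≈ 1417 × 1.12532 ≈ 1594.58 mg.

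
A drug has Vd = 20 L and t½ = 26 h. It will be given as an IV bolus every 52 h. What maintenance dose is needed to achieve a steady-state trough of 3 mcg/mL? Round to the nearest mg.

τ/t½ = 52/26 ≈ 2, so f = (1/2)^(52/26) ≈ 0.250000.
Cmin,ss = (D/Vd)·f/(1−f), so D = Cmin,ss·Vd·(1−f)/f.
D = 3 × 20 × (1−f)/f ≈ 3 × 20 × 3.00000 ≈ 180.00 mg.

180 mg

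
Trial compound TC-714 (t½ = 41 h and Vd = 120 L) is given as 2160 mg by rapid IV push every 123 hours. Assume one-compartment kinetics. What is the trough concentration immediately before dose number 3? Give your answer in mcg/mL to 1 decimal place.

f = (1/2)^(τ/t½) = (1/2)^(123/41) ≈ 0.1250.
C₀ = D/Vd = 2160/120 ≈ 18.000 mcg/mL.
Before the 3rd dose, 2 doses have been given. Superposition: Cmin = C₀·(f + f²).
≈ 18.000 × (0.1250 + 0.0156) ≈ 18.000 × 0.1406 ≈ 2.531 mcg/mL.

2.5 mcg/mL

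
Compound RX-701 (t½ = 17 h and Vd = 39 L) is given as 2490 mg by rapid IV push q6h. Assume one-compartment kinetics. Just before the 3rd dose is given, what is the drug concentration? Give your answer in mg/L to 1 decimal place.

f = (1/2)^(τ/t½) = (1/2)^(6/17) ≈ 0.7830.
C₀ = D/Vd = 2490/39 ≈ 63.846 mg/L.
Before the 3rd dose, 2 doses have been given. Superposition: Cmin = C₀·(f + f²).
≈ 63.846 × (0.7830 + 0.6131) ≈ 63.846 × 1.3961 ≈ 89.135 mg/L.

89.1 mg/L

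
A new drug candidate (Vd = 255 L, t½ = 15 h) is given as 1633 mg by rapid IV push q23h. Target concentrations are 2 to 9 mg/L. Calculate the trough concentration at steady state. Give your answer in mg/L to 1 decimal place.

τ/t½ = 23/15 ≈ 1.5333, so fraction remaining f = (1/2)^(23/15) ≈ 0.3455.
At steady state, accumulation factor R = 1/(1 − e^(−kτ)) ≈ 1.5279.
Single-dose peak C₀ = D/Vd = 1633/255 ≈ 6.404 mg/L.
Steady-state peak Cmax,ss = C₀·R ≈ 6.404 × 1.5279 ≈ 9.785 mg/L.
One interval later, Cmin,ss = Cmax,ss·e^(−kτ) ≈ 9.785 × 0.3455 ≈ 3.381 mg/L.
Trough 3.4 mg/L vs MEC 2 mg/L: adequate.

3.4 mg/L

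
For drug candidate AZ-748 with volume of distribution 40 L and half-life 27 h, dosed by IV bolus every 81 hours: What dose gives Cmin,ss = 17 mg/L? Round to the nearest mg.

4760 mg

τ/t½ = 81/27 ≈ 3, so f = (1/2)^(81/27) ≈ 0.125000.
Cmin,ss = (D/Vd)·f/(1−f), so D = Cmin,ss·Vd·(1−f)/f.
D = 17 × 40 × (1−f)/f ≈ 17 × 40 × 7.00000 ≈ 4760.00 mg.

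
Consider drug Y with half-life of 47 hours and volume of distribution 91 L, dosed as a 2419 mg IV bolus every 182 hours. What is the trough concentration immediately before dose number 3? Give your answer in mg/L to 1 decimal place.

f = (1/2)^(τ/t½) = (1/2)^(182/47) ≈ 0.0683.
C₀ = D/Vd = 2419/91 ≈ 26.582 mg/L.
Before the 3rd dose, 2 doses have been given. Superposition: Cmin = C₀·(f + f²).
≈ 26.582 × (0.0683 + 0.0047) ≈ 26.582 × 0.0730 ≈ 1.940 mg/L.

1.9 mg/L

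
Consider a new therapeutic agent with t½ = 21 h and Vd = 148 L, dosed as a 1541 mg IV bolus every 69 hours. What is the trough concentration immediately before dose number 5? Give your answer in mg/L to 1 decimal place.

1.2 mg/L

f = (1/2)^(τ/t½) = (1/2)^(69/21) ≈ 0.1025.
C₀ = D/Vd = 1541/148 ≈ 10.412 mg/L.
Before the 5th dose, 4 doses have been given. Superposition: Cmin = C₀·(f + f² + … + f^4).
≈ 10.412 × (0.1025 + 0.0105 + 0.0011 + 0.0001) ≈ 10.412 × 0.1142 ≈ 1.189 mg/L.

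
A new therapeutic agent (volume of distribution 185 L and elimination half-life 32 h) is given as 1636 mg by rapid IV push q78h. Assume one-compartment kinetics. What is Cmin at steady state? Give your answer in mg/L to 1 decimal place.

2.0 mg/L

τ/t½ = 78/32 ≈ 2.4375, so fraction remaining f = (1/2)^(78/32) ≈ 0.1846.
Accumulation ratio R = 1/(1 − f) ≈ 1/0.8154 ≈ 1.2264.
Each bolus raises the concentration by D/Vd = 1636/185 ≈ 8.843 mg/L.
Cmax,ss = C₀/(1 − f) ≈ 8.843/0.8154 ≈ 10.845 mg/L.
One interval later, Cmin,ss = Cmax,ss·e^(−kτ) ≈ 10.845 × 0.1846 ≈ 2.002 mg/L.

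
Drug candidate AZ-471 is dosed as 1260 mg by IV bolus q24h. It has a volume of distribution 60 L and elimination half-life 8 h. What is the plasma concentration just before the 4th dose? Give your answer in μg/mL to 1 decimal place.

f = (1/2)^(τ/t½) = (1/2)^(24/8) ≈ 0.1250.
C₀ = D/Vd = 1260/60 ≈ 21.000 μg/mL.
Before the 4th dose, 3 doses have been given. Superposition: Cmin = C₀·(f + f² + … + f^3).
≈ 21.000 × (0.1250 + 0.0156 + 0.0020) ≈ 21.000 × 0.1426 ≈ 2.995 μg/mL.

3.0 μg/mL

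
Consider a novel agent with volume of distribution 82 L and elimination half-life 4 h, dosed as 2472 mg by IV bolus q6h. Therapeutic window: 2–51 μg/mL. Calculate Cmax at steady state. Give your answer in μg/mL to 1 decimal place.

46.6 μg/mL

τ/t½ = 6/4 ≈ 1.5, so fraction remaining f = (1/2)^(6/4) ≈ 0.3536.
At steady state, accumulation factor R = 1/(1 − e^(−kτ)) ≈ 1.5470.
Single-dose peak C₀ = D/Vd = 2472/82 ≈ 30.146 μg/mL.
Steady-state peak Cmax,ss = C₀·R ≈ 30.146 × 1.5470 ≈ 46.636 μg/mL.
Peak 46.6 μg/mL vs MTC 51 μg/mL: below toxic threshold.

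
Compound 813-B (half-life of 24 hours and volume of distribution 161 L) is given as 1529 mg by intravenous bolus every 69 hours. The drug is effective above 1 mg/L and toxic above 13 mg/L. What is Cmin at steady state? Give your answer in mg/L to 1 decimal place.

Over one 69-h interval, 69/24 ≈ 2.875 half-lives elapse, leaving f ≈ 0.1363 of each dose.
Each bolus raises the concentration by D/Vd = 1529/161 ≈ 9.497 mg/L.
Steady-state trough Cmin,ss = C₀·f/(1−f) ≈ 9.497 × 0.1363/0.8637 ≈ 1.499 mg/L.
Trough 1.5 mg/L vs MEC 1 mg/L: adequate.

1.5 mg/L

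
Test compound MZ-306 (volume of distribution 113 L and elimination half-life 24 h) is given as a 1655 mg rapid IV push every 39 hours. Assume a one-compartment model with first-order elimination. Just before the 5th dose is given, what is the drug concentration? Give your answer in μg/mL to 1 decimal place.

6.9 μg/mL

f = (1/2)^(τ/t½) = (1/2)^(39/24) ≈ 0.3242.
C₀ = D/Vd = 1655/113 ≈ 14.646 μg/mL.
Before the 5th dose, 4 doses have been given. Superposition: Cmin = C₀·(f + f² + … + f^4).
≈ 14.646 × (0.3242 + 0.1051 + 0.0341 + 0.0110) ≈ 14.646 × 0.4744 ≈ 6.948 μg/mL.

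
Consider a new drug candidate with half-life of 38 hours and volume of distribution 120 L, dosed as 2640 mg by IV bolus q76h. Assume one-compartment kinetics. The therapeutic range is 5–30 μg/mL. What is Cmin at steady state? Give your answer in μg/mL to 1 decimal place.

7.3 μg/mL

The dosing interval is 2 half-lives, so f = 2^(−2) = 0.25.
Accumulation ratio R = 1/(1 − f) = 1/0.75 = 4/3.
Single-dose peak C₀ = D/Vd = 2640/120 = 22 μg/mL.
Steady-state peak Cmax,ss = C₀·R = 22 × 4/3 ≈ 29.333 μg/mL.
Steady-state trough Cmin,ss = Cmax,ss·f ≈ 29.333 × 0.25 ≈ 7.333 μg/mL.
Trough 7.3 μg/mL vs MEC 5 μg/mL: adequate.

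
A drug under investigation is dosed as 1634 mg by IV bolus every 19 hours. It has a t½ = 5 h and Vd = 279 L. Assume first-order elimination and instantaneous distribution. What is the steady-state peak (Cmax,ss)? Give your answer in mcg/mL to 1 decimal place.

k = ln2/t½ = ln2/5 ≈ 0.138629 h⁻¹; fraction remaining f = e^(−kτ) = e^(−0.138629×19) ≈ 0.0718.
Accumulation ratio R = 1/(1 − f) ≈ 1/0.9282 ≈ 1.0774.
Single-dose peak C₀ = D/Vd = 1634/279 ≈ 5.857 mcg/mL.
Steady-state peak Cmax,ss = C₀·R ≈ 5.857 × 1.0774 ≈ 6.310 mcg/mL.

6.3 mcg/mL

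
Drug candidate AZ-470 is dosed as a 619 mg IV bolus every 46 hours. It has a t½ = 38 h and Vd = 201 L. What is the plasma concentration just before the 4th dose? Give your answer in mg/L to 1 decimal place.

f = (1/2)^(τ/t½) = (1/2)^(46/38) ≈ 0.4321.
C₀ = D/Vd = 619/201 ≈ 3.080 mg/L.
Before the 4th dose, 3 doses have been given. Superposition: Cmin = C₀·(f + f² + … + f^3).
≈ 3.080 × (0.4321 + 0.1867 + 0.0807) ≈ 3.080 × 0.6995 ≈ 2.154 mg/L.

2.2 mg/L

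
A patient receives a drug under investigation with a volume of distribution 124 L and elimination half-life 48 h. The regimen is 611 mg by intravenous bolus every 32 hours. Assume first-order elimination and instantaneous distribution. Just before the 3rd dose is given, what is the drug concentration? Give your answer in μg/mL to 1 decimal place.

f = (1/2)^(τ/t½) = (1/2)^(32/48) ≈ 0.6300.
C₀ = D/Vd = 611/124 ≈ 4.927 μg/mL.
Before the 3rd dose, 2 doses have been given. Superposition: Cmin = C₀·(f + f²).
≈ 4.927 × (0.6300 + 0.3969) ≈ 4.927 × 1.0269 ≈ 5.060 μg/mL.

5.1 μg/mL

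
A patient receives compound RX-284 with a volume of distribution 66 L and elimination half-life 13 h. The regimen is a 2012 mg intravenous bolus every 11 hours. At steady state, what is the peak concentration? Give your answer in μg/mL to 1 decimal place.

k = ln2/t½ = ln2/13 ≈ 0.053319 h⁻¹; fraction remaining f = e^(−kτ) = e^(−0.053319×11) ≈ 0.5563.
Accumulation ratio R = 1/(1 − f) ≈ 1/0.4437 ≈ 2.2538.
Single-dose peak C₀ = D/Vd = 2012/66 ≈ 30.485 μg/mL.
Steady-state peak Cmax,ss = C₀·R ≈ 30.485 × 2.2538 ≈ 68.707 μg/mL.

68.7 μg/mL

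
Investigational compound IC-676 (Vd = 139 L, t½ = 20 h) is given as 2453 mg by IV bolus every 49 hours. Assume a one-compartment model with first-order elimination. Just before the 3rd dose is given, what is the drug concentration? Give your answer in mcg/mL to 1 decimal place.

f = (1/2)^(τ/t½) = (1/2)^(49/20) ≈ 0.1830.
C₀ = D/Vd = 2453/139 ≈ 17.647 mcg/mL.
Before the 3rd dose, 2 doses have been given. Superposition: Cmin = C₀·(f + f²).
≈ 17.647 × (0.1830 + 0.0335) ≈ 17.647 × 0.2165 ≈ 3.821 mcg/mL.

3.8 mcg/mL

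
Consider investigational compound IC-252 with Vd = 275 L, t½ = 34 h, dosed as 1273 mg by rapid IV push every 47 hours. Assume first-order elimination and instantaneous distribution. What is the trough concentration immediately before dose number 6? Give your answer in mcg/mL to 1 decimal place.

f = (1/2)^(τ/t½) = (1/2)^(47/34) ≈ 0.3836.
C₀ = D/Vd = 1273/275 ≈ 4.629 mcg/mL.
Before the 6th dose, 5 doses have been given. Superposition: Cmin = C₀·(f + f² + … + f^5).
≈ 4.629 × (0.3836 + 0.1471 + 0.0564 + 0.0217 + 0.0083) ≈ 4.629 × 0.6171 ≈ 2.857 mcg/mL.

2.9 mcg/mL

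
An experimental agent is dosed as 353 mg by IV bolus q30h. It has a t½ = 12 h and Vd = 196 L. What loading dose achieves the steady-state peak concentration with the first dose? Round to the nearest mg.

f = (1/2)^(30/12) ≈ 0.176777; accumulation ratio R = 1/(1−f) ≈ 1.21474.
Loading dose to hit Cmax,ss on first dose: D_load = D_maint·R ≈ 353 × 1.21474 ≈ 428.80 mg.

429 mg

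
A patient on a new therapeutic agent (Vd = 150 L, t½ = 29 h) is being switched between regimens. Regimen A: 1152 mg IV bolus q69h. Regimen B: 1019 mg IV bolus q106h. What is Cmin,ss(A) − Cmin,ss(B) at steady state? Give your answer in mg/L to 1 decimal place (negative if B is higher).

Regimen A: f = (1/2)^(69/29) ≈ 0.1922; Cmin,ss = (1152/150)·f/(1−f) ≈ 1.827 mg/L.
Regimen B: f = (1/2)^(106/29) ≈ 0.0794; Cmin,ss = (1019/150)·f/(1−f) ≈ 0.586 mg/L.
Difference ≈ 1.827 − 0.586 ≈ 1.241 mg/L.

1.2 mg/L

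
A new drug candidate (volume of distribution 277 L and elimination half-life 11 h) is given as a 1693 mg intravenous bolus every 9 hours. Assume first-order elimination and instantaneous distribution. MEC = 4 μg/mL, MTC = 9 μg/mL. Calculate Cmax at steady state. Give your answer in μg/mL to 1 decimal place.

τ/t½ = 9/11 ≈ 0.81818, so fraction remaining f = (1/2)^(9/11) ≈ 0.5672.
Accumulation ratio R = 1/(1 − f) ≈ 1/0.4328 ≈ 2.3105.
Single-dose peak C₀ = D/Vd = 1693/277 ≈ 6.112 μg/mL.
Cmax,ss = C₀/(1 − f) ≈ 6.112/0.4328 ≈ 14.122 μg/mL.
Peak 14.1 μg/mL vs MTC 9 μg/mL: exceeds toxic threshold.

14.1 μg/mL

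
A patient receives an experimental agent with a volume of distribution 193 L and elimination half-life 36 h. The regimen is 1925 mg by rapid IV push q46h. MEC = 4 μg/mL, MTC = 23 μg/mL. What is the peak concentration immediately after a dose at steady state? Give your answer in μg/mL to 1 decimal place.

17.0 μg/mL

k = ln2/t½ = ln2/36 ≈ 0.019254 h⁻¹; fraction remaining f = e^(−kτ) = e^(−0.019254×46) ≈ 0.4124.
Accumulation ratio R = 1/(1 − f) ≈ 1/0.5876 ≈ 1.7018.
Each bolus raises the concentration by D/Vd = 1925/193 ≈ 9.974 μg/mL.
Steady-state peak Cmax,ss = C₀·R ≈ 9.974 × 1.7018 ≈ 16.974 μg/mL.
Peak 17.0 μg/mL vs MTC 23 μg/mL: below toxic threshold.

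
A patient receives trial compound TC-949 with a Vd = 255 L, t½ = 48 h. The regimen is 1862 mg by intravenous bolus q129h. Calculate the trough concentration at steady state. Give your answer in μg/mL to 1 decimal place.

1.3 μg/mL

Over one 129-h interval, 129/48 ≈ 2.6875 half-lives elapse, leaving f ≈ 0.1552 of each dose.
At steady state, accumulation factor R = 1/(1 − e^(−kτ)) ≈ 1.1837.
Single-dose peak C₀ = D/Vd = 1862/255 ≈ 7.302 μg/mL.
Cmax,ss = C₀/(1 − f) ≈ 7.302/0.8448 ≈ 8.643 μg/mL.
One interval later, Cmin,ss = Cmax,ss·e^(−kτ) ≈ 8.643 × 0.1552 ≈ 1.341 μg/mL.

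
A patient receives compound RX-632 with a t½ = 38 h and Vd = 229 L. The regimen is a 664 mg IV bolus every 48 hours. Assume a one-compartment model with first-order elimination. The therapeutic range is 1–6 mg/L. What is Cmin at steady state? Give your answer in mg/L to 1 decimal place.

k = ln2/t½ = ln2/38 ≈ 0.018241 h⁻¹; fraction remaining f = e^(−kτ) = e^(−0.018241×48) ≈ 0.4166.
At steady state, accumulation factor R = 1/(1 − e^(−kτ)) ≈ 1.7141.
Single-dose peak C₀ = D/Vd = 664/229 ≈ 2.900 mg/L.
Cmax,ss = C₀/(1 − f) ≈ 2.900/0.5834 ≈ 4.971 mg/L.
One interval later, Cmin,ss = Cmax,ss·e^(−kτ) ≈ 4.971 × 0.4166 ≈ 2.071 mg/L.
Trough 2.1 mg/L vs MEC 1 mg/L: adequate.

2.1 mg/L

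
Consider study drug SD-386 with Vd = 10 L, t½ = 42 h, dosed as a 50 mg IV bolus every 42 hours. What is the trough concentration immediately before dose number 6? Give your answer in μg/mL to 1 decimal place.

f = (1/2)^(τ/t½) = (1/2)^(42/42) ≈ 0.5000.
C₀ = D/Vd = 50/10 ≈ 5.000 μg/mL.
Before the 6th dose, 5 doses have been given. Superposition: Cmin = C₀·(f + f² + … + f^5).
≈ 5.000 × (0.5000 + 0.2500 + 0.1250 + 0.0625 + 0.0313) ≈ 5.000 × 0.9688 ≈ 4.844 μg/mL.

4.8 μg/mL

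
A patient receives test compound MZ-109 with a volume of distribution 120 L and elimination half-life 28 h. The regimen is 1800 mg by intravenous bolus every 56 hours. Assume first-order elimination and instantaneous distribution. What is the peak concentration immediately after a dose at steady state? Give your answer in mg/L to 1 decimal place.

The dosing interval is 2 half-lives, so f = 2^(−2) = 0.25.
At steady state, R = 1/(1 − 0.25) = 4/3.
Single-dose peak C₀ = D/Vd = 1800/120 = 15 mg/L.
Steady-state peak Cmax,ss = C₀·R = 15 × 4/3 ≈ 20.000 mg/L.

20.0 mg/L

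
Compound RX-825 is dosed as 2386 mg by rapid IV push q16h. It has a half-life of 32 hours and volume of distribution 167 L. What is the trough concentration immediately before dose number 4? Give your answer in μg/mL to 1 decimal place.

f = (1/2)^(τ/t½) = (1/2)^(16/32) ≈ 0.7071.
C₀ = D/Vd = 2386/167 ≈ 14.287 μg/mL.
Before the 4th dose, 3 doses have been given. Superposition: Cmin = C₀·(f + f² + … + f^3).
≈ 14.287 × (0.7071 + 0.5000 + 0.3535) ≈ 14.287 × 1.5606 ≈ 22.296 μg/mL.

22.3 μg/mL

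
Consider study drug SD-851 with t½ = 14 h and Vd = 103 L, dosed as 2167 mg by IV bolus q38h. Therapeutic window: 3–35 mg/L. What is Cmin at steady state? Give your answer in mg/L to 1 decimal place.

τ/t½ = 38/14 ≈ 2.7143, so fraction remaining f = (1/2)^(38/14) ≈ 0.1524.
Accumulation ratio R = 1/(1 − f) ≈ 1/0.8476 ≈ 1.1798.
Each bolus raises the concentration by D/Vd = 2167/103 ≈ 21.039 mg/L.
Steady-state peak Cmax,ss = C₀·R ≈ 21.039 × 1.1798 ≈ 24.822 mg/L.
One interval later, Cmin,ss = Cmax,ss·e^(−kτ) ≈ 24.822 × 0.1524 ≈ 3.783 mg/L.
Trough 3.8 mg/L vs MEC 3 mg/L: adequate.

3.8 mg/L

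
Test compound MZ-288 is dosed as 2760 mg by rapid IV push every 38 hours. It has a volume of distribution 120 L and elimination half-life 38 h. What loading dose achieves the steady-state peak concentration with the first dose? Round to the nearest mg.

f = (1/2)^(38/38) ≈ 0.500000; accumulation ratio R = 1/(1−f) ≈ 2.00000.
Loading dose to hit Cmax,ss on first dose: D_load = D_maint·R ≈ 2760 × 2.00000 ≈ 5520.00 mg.

5520 mg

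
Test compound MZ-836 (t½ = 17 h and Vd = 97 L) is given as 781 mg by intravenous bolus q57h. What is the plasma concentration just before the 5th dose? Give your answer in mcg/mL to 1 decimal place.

0.9 mcg/mL

f = (1/2)^(τ/t½) = (1/2)^(57/17) ≈ 0.0979.
C₀ = D/Vd = 781/97 ≈ 8.052 mcg/mL.
Before the 5th dose, 4 doses have been given. Superposition: Cmin = C₀·(f + f² + … + f^4).
≈ 8.052 × (0.0979 + 0.0096 + 0.0009 + 0.0001) ≈ 8.052 × 0.1085 ≈ 0.874 mcg/mL.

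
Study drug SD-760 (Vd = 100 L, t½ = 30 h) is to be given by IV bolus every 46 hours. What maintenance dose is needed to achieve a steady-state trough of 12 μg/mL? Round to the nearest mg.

τ/t½ = 46/30 ≈ 1.5333, so f = (1/2)^(46/30) ≈ 0.345478.
Cmin,ss = (D/Vd)·f/(1−f), so D = Cmin,ss·Vd·(1−f)/f.
D = 12 × 100 × (1−f)/f ≈ 12 × 100 × 1.89454 ≈ 2273.45 mg.

2273 mg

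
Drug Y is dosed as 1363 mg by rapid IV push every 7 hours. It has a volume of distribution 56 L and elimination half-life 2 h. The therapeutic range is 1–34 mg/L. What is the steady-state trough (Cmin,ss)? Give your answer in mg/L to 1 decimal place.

2.4 mg/L

Over one 7-h interval, 7/2 ≈ 3.5 half-lives elapse, leaving f ≈ 0.0884 of each dose.
At steady state, accumulation factor R = 1/(1 − e^(−kτ)) ≈ 1.0970.
Single-dose peak C₀ = D/Vd = 1363/56 ≈ 24.339 mg/L.
Cmax,ss = C₀/(1 − f) ≈ 24.339/0.9116 ≈ 26.699 mg/L.
Steady-state trough Cmin,ss = Cmax,ss·f ≈ 26.699 × 0.0884 ≈ 2.360 mg/L.
Trough 2.4 mg/L vs MEC 1 mg/L: adequate.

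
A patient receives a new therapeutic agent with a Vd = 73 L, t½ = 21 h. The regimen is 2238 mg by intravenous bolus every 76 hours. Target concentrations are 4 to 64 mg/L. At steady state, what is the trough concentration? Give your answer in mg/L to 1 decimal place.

2.7 mg/L

τ/t½ = 76/21 ≈ 3.619, so fraction remaining f = (1/2)^(76/21) ≈ 0.0814.
Each bolus raises the concentration by D/Vd = 2238/73 ≈ 30.658 mg/L.
Steady-state trough Cmin,ss = C₀·f/(1−f) ≈ 30.658 × 0.0814/0.9186 ≈ 2.717 mg/L.
Trough 2.7 mg/L vs MEC 4 mg/L: subtherapeutic.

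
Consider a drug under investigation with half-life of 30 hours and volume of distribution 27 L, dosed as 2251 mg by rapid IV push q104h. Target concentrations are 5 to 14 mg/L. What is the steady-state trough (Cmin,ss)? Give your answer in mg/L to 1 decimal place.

k = ln2/t½ = ln2/30 ≈ 0.023105 h⁻¹; fraction remaining f = e^(−kτ) = e^(−0.023105×104) ≈ 0.0905.
At steady state, accumulation factor R = 1/(1 − e^(−kτ)) ≈ 1.0995.
Single-dose peak C₀ = D/Vd = 2251/27 ≈ 83.370 mg/L.
Steady-state peak Cmax,ss = C₀·R ≈ 83.370 × 1.0995 ≈ 91.665 mg/L.
One interval later, Cmin,ss = Cmax,ss·e^(−kτ) ≈ 91.665 × 0.0905 ≈ 8.296 mg/L.
Trough 8.3 mg/L vs MEC 5 mg/L: adequate.

8.3 mg/L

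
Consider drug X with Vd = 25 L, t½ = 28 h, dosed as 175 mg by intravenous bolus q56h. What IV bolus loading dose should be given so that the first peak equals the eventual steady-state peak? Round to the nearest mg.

f = (1/2)^(56/28) ≈ 0.250000; accumulation ratio R = 1/(1−f) ≈ 1.33333.
Loading dose to hit Cmax,ss on first dose: D_load = D_maint·R ≈ 175 × 1.33333 ≈ 233.33 mg.

233 mg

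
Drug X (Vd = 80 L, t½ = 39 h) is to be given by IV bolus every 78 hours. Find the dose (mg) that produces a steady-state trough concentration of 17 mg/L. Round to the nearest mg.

τ/t½ = 78/39 ≈ 2, so f = (1/2)^(78/39) ≈ 0.250000.
Cmin,ss = (D/Vd)·f/(1−f), so D = Cmin,ss·Vd·(1−f)/f.
D = 17 × 80 × (1−f)/f ≈ 17 × 80 × 3.00000 ≈ 4080.00 mg.

4080 mg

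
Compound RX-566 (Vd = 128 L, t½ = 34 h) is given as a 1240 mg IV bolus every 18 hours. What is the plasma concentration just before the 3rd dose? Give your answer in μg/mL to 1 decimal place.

11.4 μg/mL

f = (1/2)^(τ/t½) = (1/2)^(18/34) ≈ 0.6928.
C₀ = D/Vd = 1240/128 ≈ 9.688 μg/mL.
Before the 3rd dose, 2 doses have been given. Superposition: Cmin = C₀·(f + f²).
≈ 9.688 × (0.6928 + 0.4800) ≈ 9.688 × 1.1728 ≈ 11.362 μg/mL.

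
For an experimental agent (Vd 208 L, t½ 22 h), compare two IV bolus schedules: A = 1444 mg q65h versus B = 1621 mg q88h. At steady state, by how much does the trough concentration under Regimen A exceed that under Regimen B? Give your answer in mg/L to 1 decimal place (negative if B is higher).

Regimen A: f = (1/2)^(65/22) ≈ 0.1290; Cmin,ss = (1444/208)·f/(1−f) ≈ 1.028 mg/L.
Regimen B: f = (1/2)^(88/22) ≈ 0.0625; Cmin,ss = (1621/208)·f/(1−f) ≈ 0.520 mg/L.
Difference ≈ 1.028 − 0.520 ≈ 0.508 mg/L.

0.5 mg/L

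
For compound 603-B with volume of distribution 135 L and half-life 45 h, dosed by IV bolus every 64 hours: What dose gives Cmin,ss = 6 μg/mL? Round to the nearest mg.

τ/t½ = 64/45 ≈ 1.4222, so f = (1/2)^(64/45) ≈ 0.373137.
Cmin,ss = (D/Vd)·f/(1−f), so D = Cmin,ss·Vd·(1−f)/f.
D = 6 × 135 × (1−f)/f ≈ 6 × 135 × 1.67998 ≈ 1360.78 mg.

1361 mg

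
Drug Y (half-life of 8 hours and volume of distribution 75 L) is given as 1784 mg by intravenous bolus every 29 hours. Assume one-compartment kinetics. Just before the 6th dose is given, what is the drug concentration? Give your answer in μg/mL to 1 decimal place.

f = (1/2)^(τ/t½) = (1/2)^(29/8) ≈ 0.0811.
C₀ = D/Vd = 1784/75 ≈ 23.787 μg/mL.
Before the 6th dose, 5 doses have been given. Superposition: Cmin = C₀·(f + f² + … + f^5).
≈ 23.787 × (0.0811 + 0.0066 + 0.0005 + 0.0000 + 0.0000) ≈ 23.787 × 0.0882 ≈ 2.098 μg/mL.

2.1 μg/mL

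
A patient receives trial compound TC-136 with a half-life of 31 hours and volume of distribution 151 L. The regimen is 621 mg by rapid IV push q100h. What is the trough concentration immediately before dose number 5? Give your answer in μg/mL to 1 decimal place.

0.5 μg/mL

f = (1/2)^(τ/t½) = (1/2)^(100/31) ≈ 0.1069.
C₀ = D/Vd = 621/151 ≈ 4.113 μg/mL.
Before the 5th dose, 4 doses have been given. Superposition: Cmin = C₀·(f + f² + … + f^4).
≈ 4.113 × (0.1069 + 0.0114 + 0.0012 + 0.0001) ≈ 4.113 × 0.1196 ≈ 0.492 μg/mL.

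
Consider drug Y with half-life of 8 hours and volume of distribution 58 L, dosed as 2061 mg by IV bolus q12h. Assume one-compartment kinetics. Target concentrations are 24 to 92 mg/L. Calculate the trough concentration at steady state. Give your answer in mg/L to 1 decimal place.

19.4 mg/L

Over one 12-h interval, 12/8 ≈ 1.5 half-lives elapse, leaving f ≈ 0.3536 of each dose.
At steady state, accumulation factor R = 1/(1 − e^(−kτ)) ≈ 1.5470.
Single-dose peak C₀ = D/Vd = 2061/58 ≈ 35.534 mg/L.
Steady-state peak Cmax,ss = C₀·R ≈ 35.534 × 1.5470 ≈ 54.971 mg/L.
Steady-state trough Cmin,ss = Cmax,ss·f ≈ 54.971 × 0.3536 ≈ 19.438 mg/L.
Trough 19.4 mg/L vs MEC 24 mg/L: subtherapeutic.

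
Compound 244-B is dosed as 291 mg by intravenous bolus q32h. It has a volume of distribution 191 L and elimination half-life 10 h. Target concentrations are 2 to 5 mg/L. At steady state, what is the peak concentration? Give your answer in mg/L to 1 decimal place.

1.7 mg/L

τ/t½ = 32/10 ≈ 3.2, so fraction remaining f = (1/2)^(32/10) ≈ 0.1088.
Accumulation ratio R = 1/(1 − f) ≈ 1/0.8912 ≈ 1.1221.
Each bolus raises the concentration by D/Vd = 291/191 ≈ 1.524 mg/L.
Steady-state peak Cmax,ss = C₀·R ≈ 1.524 × 1.1221 ≈ 1.710 mg/L.
Peak 1.7 mg/L vs MTC 5 mg/L: below toxic threshold.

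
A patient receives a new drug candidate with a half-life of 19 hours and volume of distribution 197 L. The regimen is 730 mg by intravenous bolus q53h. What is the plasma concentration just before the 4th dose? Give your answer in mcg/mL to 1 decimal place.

f = (1/2)^(τ/t½) = (1/2)^(53/19) ≈ 0.1446.
C₀ = D/Vd = 730/197 ≈ 3.706 mcg/mL.
Before the 4th dose, 3 doses have been given. Superposition: Cmin = C₀·(f + f² + … + f^3).
≈ 3.706 × (0.1446 + 0.0209 + 0.0030) ≈ 3.706 × 0.1685 ≈ 0.624 mcg/mL.

0.6 mcg/mL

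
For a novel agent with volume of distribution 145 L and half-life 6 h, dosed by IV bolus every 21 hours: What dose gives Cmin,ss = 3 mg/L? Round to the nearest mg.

τ/t½ = 21/6 ≈ 3.5, so f = (1/2)^(21/6) ≈ 0.088388.
Cmin,ss = (D/Vd)·f/(1−f), so D = Cmin,ss·Vd·(1−f)/f.
D = 3 × 145 × (1−f)/f ≈ 3 × 145 × 10.31375 ≈ 4486.48 mg.

4486 mg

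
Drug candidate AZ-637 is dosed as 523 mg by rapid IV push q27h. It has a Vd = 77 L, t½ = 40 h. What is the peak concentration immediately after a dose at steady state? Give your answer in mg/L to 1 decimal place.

18.2 mg/L

Over one 27-h interval, 27/40 ≈ 0.675 half-lives elapse, leaving f ≈ 0.6263 of each dose.
At steady state, accumulation factor R = 1/(1 − e^(−kτ)) ≈ 2.6759.
Single-dose peak C₀ = D/Vd = 523/77 ≈ 6.792 mg/L.
Steady-state peak Cmax,ss = C₀·R ≈ 6.792 × 2.6759 ≈ 18.175 mg/L.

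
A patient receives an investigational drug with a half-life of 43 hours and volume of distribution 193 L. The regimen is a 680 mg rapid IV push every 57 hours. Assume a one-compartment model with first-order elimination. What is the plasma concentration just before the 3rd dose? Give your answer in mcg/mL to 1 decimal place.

f = (1/2)^(τ/t½) = (1/2)^(57/43) ≈ 0.3990.
C₀ = D/Vd = 680/193 ≈ 3.523 mcg/mL.
Before the 3rd dose, 2 doses have been given. Superposition: Cmin = C₀·(f + f²).
≈ 3.523 × (0.3990 + 0.1592) ≈ 3.523 × 0.5582 ≈ 1.967 mcg/mL.

2.0 mcg/mL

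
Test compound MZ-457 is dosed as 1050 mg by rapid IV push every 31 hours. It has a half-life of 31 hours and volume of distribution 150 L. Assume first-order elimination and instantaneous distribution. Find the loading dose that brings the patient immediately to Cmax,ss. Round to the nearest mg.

f = (1/2)^(31/31) ≈ 0.500000; accumulation ratio R = 1/(1−f) ≈ 2.00000.
Loading dose to hit Cmax,ss on first dose: D_load = D_maint·R ≈ 1050 × 2.00000 ≈ 2100.00 mg.

2100 mg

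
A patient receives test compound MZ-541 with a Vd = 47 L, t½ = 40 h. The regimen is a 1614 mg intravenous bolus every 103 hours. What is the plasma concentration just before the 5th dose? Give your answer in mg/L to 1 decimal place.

f = (1/2)^(τ/t½) = (1/2)^(103/40) ≈ 0.1678.
C₀ = D/Vd = 1614/47 ≈ 34.340 mg/L.
Before the 5th dose, 4 doses have been given. Superposition: Cmin = C₀·(f + f² + … + f^4).
≈ 34.340 × (0.1678 + 0.0282 + 0.0047 + 0.0008) ≈ 34.340 × 0.2015 ≈ 6.920 mg/L.

6.9 mg/L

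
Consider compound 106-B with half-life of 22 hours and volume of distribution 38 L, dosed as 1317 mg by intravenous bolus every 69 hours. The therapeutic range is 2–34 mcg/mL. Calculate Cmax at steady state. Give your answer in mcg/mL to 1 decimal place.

τ/t½ = 69/22 ≈ 3.1364, so fraction remaining f = (1/2)^(69/22) ≈ 0.1137.
At steady state, accumulation factor R = 1/(1 − e^(−kτ)) ≈ 1.1283.
Each bolus raises the concentration by D/Vd = 1317/38 ≈ 34.658 mcg/mL.
Steady-state peak Cmax,ss = C₀·R ≈ 34.658 × 1.1283 ≈ 39.105 mcg/mL.
Peak 39.1 mcg/mL vs MTC 34 mcg/mL: exceeds toxic threshold.

39.1 mcg/mL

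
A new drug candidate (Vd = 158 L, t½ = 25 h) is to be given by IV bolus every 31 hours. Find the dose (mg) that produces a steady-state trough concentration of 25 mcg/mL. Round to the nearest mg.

τ/t½ = 31/25 ≈ 1.24, so f = (1/2)^(31/25) ≈ 0.423373.
Cmin,ss = (D/Vd)·f/(1−f), so D = Cmin,ss·Vd·(1−f)/f.
D = 25 × 158 × (1−f)/f ≈ 25 × 158 × 1.36198 ≈ 5379.82 mg.

5380 mg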